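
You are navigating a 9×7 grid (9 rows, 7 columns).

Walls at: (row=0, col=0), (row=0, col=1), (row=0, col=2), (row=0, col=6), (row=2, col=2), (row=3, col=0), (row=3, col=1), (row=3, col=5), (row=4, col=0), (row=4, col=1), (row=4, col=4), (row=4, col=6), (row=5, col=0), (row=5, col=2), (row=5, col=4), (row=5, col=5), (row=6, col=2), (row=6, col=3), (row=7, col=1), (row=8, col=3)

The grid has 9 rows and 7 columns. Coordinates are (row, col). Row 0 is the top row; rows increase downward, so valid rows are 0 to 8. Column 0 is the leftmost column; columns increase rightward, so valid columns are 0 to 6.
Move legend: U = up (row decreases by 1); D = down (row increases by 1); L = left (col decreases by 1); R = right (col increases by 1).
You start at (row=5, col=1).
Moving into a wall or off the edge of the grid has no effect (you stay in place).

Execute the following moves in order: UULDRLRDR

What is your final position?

Start: (row=5, col=1)
  U (up): blocked, stay at (row=5, col=1)
  U (up): blocked, stay at (row=5, col=1)
  L (left): blocked, stay at (row=5, col=1)
  D (down): (row=5, col=1) -> (row=6, col=1)
  R (right): blocked, stay at (row=6, col=1)
  L (left): (row=6, col=1) -> (row=6, col=0)
  R (right): (row=6, col=0) -> (row=6, col=1)
  D (down): blocked, stay at (row=6, col=1)
  R (right): blocked, stay at (row=6, col=1)
Final: (row=6, col=1)

Answer: Final position: (row=6, col=1)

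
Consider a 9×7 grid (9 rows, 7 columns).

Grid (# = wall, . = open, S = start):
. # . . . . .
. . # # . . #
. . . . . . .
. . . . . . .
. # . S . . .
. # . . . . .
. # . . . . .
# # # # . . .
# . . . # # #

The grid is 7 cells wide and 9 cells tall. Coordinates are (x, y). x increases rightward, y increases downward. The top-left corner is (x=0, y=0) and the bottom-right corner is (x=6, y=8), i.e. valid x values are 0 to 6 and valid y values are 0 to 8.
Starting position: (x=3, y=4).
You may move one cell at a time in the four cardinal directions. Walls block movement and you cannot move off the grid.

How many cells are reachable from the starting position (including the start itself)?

Answer: Reachable cells: 45

Derivation:
BFS flood-fill from (x=3, y=4):
  Distance 0: (x=3, y=4)
  Distance 1: (x=3, y=3), (x=2, y=4), (x=4, y=4), (x=3, y=5)
  Distance 2: (x=3, y=2), (x=2, y=3), (x=4, y=3), (x=5, y=4), (x=2, y=5), (x=4, y=5), (x=3, y=6)
  Distance 3: (x=2, y=2), (x=4, y=2), (x=1, y=3), (x=5, y=3), (x=6, y=4), (x=5, y=5), (x=2, y=6), (x=4, y=6)
  Distance 4: (x=4, y=1), (x=1, y=2), (x=5, y=2), (x=0, y=3), (x=6, y=3), (x=6, y=5), (x=5, y=6), (x=4, y=7)
  Distance 5: (x=4, y=0), (x=1, y=1), (x=5, y=1), (x=0, y=2), (x=6, y=2), (x=0, y=4), (x=6, y=6), (x=5, y=7)
  Distance 6: (x=3, y=0), (x=5, y=0), (x=0, y=1), (x=0, y=5), (x=6, y=7)
  Distance 7: (x=0, y=0), (x=2, y=0), (x=6, y=0), (x=0, y=6)
Total reachable: 45 (grid has 48 open cells total)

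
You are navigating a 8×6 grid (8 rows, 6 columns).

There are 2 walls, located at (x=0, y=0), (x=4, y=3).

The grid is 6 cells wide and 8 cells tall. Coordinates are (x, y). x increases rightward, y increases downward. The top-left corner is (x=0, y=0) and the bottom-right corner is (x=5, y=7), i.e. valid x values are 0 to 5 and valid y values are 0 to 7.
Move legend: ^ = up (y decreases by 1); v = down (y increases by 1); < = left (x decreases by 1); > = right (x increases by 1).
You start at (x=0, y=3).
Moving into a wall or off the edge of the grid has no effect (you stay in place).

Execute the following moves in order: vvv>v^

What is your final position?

Start: (x=0, y=3)
  v (down): (x=0, y=3) -> (x=0, y=4)
  v (down): (x=0, y=4) -> (x=0, y=5)
  v (down): (x=0, y=5) -> (x=0, y=6)
  > (right): (x=0, y=6) -> (x=1, y=6)
  v (down): (x=1, y=6) -> (x=1, y=7)
  ^ (up): (x=1, y=7) -> (x=1, y=6)
Final: (x=1, y=6)

Answer: Final position: (x=1, y=6)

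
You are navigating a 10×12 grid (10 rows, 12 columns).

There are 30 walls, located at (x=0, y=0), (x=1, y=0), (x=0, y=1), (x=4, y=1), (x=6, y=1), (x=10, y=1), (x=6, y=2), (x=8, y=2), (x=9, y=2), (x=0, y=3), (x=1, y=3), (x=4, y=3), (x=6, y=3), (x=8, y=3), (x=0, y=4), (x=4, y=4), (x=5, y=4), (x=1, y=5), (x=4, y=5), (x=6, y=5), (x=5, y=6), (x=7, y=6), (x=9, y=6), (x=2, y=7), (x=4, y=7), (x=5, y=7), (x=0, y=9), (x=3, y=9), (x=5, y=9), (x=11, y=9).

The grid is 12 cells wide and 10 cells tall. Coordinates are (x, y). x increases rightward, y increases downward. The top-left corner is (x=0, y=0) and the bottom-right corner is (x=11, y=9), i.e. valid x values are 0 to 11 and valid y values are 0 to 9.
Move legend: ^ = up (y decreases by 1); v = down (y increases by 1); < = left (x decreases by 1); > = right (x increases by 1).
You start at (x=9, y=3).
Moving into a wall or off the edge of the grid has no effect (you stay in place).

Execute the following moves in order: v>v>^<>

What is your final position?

Start: (x=9, y=3)
  v (down): (x=9, y=3) -> (x=9, y=4)
  > (right): (x=9, y=4) -> (x=10, y=4)
  v (down): (x=10, y=4) -> (x=10, y=5)
  > (right): (x=10, y=5) -> (x=11, y=5)
  ^ (up): (x=11, y=5) -> (x=11, y=4)
  < (left): (x=11, y=4) -> (x=10, y=4)
  > (right): (x=10, y=4) -> (x=11, y=4)
Final: (x=11, y=4)

Answer: Final position: (x=11, y=4)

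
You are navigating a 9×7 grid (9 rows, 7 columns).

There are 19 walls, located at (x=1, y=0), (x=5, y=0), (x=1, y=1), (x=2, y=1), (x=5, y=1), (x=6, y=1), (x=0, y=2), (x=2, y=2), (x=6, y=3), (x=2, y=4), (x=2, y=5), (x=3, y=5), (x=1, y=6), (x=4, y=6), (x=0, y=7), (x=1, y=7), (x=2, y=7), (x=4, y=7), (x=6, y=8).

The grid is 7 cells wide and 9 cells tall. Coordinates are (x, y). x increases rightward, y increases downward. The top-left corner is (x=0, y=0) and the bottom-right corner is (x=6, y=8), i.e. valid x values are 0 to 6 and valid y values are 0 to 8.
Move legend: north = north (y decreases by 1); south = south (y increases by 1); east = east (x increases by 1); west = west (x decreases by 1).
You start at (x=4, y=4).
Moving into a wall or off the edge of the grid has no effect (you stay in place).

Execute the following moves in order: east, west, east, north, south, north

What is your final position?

Start: (x=4, y=4)
  east (east): (x=4, y=4) -> (x=5, y=4)
  west (west): (x=5, y=4) -> (x=4, y=4)
  east (east): (x=4, y=4) -> (x=5, y=4)
  north (north): (x=5, y=4) -> (x=5, y=3)
  south (south): (x=5, y=3) -> (x=5, y=4)
  north (north): (x=5, y=4) -> (x=5, y=3)
Final: (x=5, y=3)

Answer: Final position: (x=5, y=3)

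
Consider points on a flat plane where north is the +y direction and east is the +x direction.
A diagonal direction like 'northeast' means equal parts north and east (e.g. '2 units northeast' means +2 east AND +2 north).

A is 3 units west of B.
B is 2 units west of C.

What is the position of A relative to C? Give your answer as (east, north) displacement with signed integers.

Place C at the origin (east=0, north=0).
  B is 2 units west of C: delta (east=-2, north=+0); B at (east=-2, north=0).
  A is 3 units west of B: delta (east=-3, north=+0); A at (east=-5, north=0).
Therefore A relative to C: (east=-5, north=0).

Answer: A is at (east=-5, north=0) relative to C.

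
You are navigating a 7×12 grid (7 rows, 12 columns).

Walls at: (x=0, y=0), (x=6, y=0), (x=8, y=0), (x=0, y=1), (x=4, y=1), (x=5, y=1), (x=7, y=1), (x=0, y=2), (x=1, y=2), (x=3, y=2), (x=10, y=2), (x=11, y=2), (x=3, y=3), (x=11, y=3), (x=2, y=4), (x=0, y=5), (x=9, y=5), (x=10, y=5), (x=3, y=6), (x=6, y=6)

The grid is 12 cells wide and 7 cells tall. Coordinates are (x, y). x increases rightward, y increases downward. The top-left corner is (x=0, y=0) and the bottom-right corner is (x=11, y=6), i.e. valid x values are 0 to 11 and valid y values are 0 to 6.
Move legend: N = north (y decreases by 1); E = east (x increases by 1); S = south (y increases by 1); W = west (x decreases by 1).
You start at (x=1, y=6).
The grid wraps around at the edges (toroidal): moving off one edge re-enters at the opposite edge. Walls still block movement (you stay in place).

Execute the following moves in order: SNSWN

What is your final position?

Answer: Final position: (x=1, y=6)

Derivation:
Start: (x=1, y=6)
  S (south): (x=1, y=6) -> (x=1, y=0)
  N (north): (x=1, y=0) -> (x=1, y=6)
  S (south): (x=1, y=6) -> (x=1, y=0)
  W (west): blocked, stay at (x=1, y=0)
  N (north): (x=1, y=0) -> (x=1, y=6)
Final: (x=1, y=6)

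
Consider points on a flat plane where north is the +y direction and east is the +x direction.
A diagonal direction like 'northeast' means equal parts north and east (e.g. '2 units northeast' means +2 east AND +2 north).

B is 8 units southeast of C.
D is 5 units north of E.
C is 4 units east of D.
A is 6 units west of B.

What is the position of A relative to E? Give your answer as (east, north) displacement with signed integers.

Place E at the origin (east=0, north=0).
  D is 5 units north of E: delta (east=+0, north=+5); D at (east=0, north=5).
  C is 4 units east of D: delta (east=+4, north=+0); C at (east=4, north=5).
  B is 8 units southeast of C: delta (east=+8, north=-8); B at (east=12, north=-3).
  A is 6 units west of B: delta (east=-6, north=+0); A at (east=6, north=-3).
Therefore A relative to E: (east=6, north=-3).

Answer: A is at (east=6, north=-3) relative to E.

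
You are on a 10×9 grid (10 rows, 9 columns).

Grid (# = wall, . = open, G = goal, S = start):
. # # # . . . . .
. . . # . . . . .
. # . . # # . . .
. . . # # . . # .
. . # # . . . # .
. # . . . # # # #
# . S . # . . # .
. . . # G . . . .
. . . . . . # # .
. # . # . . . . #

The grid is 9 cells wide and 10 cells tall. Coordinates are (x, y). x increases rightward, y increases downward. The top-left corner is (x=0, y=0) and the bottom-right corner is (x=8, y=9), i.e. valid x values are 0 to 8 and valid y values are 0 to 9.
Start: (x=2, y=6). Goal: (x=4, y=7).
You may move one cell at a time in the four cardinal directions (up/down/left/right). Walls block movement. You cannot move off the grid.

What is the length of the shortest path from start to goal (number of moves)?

BFS from (x=2, y=6) until reaching (x=4, y=7):
  Distance 0: (x=2, y=6)
  Distance 1: (x=2, y=5), (x=1, y=6), (x=3, y=6), (x=2, y=7)
  Distance 2: (x=3, y=5), (x=1, y=7), (x=2, y=8)
  Distance 3: (x=4, y=5), (x=0, y=7), (x=1, y=8), (x=3, y=8), (x=2, y=9)
  Distance 4: (x=4, y=4), (x=0, y=8), (x=4, y=8)
  Distance 5: (x=5, y=4), (x=4, y=7), (x=5, y=8), (x=0, y=9), (x=4, y=9)  <- goal reached here
One shortest path (5 moves): (x=2, y=6) -> (x=2, y=7) -> (x=2, y=8) -> (x=3, y=8) -> (x=4, y=8) -> (x=4, y=7)

Answer: Shortest path length: 5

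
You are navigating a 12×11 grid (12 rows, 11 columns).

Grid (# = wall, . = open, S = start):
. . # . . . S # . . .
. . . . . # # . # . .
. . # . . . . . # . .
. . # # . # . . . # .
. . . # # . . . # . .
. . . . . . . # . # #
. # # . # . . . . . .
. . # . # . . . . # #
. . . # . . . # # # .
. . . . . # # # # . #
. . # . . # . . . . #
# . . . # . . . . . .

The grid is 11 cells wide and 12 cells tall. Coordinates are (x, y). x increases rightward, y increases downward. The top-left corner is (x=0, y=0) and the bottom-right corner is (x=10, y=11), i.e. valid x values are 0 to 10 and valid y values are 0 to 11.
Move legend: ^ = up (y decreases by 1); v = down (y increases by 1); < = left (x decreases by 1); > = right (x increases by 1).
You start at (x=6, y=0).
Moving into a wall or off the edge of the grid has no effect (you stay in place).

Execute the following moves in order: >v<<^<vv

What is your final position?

Start: (x=6, y=0)
  > (right): blocked, stay at (x=6, y=0)
  v (down): blocked, stay at (x=6, y=0)
  < (left): (x=6, y=0) -> (x=5, y=0)
  < (left): (x=5, y=0) -> (x=4, y=0)
  ^ (up): blocked, stay at (x=4, y=0)
  < (left): (x=4, y=0) -> (x=3, y=0)
  v (down): (x=3, y=0) -> (x=3, y=1)
  v (down): (x=3, y=1) -> (x=3, y=2)
Final: (x=3, y=2)

Answer: Final position: (x=3, y=2)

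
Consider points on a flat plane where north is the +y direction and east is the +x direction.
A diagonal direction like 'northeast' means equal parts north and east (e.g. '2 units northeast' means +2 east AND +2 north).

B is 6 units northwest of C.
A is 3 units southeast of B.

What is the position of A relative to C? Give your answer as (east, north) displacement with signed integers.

Answer: A is at (east=-3, north=3) relative to C.

Derivation:
Place C at the origin (east=0, north=0).
  B is 6 units northwest of C: delta (east=-6, north=+6); B at (east=-6, north=6).
  A is 3 units southeast of B: delta (east=+3, north=-3); A at (east=-3, north=3).
Therefore A relative to C: (east=-3, north=3).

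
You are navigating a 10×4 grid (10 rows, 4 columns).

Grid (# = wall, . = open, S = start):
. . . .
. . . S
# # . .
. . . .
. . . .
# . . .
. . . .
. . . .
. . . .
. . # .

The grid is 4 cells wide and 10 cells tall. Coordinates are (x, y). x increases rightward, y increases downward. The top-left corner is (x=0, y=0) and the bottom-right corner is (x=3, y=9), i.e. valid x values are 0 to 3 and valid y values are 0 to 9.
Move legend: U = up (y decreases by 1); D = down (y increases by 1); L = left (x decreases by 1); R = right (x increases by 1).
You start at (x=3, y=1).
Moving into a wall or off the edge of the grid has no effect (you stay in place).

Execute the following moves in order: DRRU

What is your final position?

Start: (x=3, y=1)
  D (down): (x=3, y=1) -> (x=3, y=2)
  R (right): blocked, stay at (x=3, y=2)
  R (right): blocked, stay at (x=3, y=2)
  U (up): (x=3, y=2) -> (x=3, y=1)
Final: (x=3, y=1)

Answer: Final position: (x=3, y=1)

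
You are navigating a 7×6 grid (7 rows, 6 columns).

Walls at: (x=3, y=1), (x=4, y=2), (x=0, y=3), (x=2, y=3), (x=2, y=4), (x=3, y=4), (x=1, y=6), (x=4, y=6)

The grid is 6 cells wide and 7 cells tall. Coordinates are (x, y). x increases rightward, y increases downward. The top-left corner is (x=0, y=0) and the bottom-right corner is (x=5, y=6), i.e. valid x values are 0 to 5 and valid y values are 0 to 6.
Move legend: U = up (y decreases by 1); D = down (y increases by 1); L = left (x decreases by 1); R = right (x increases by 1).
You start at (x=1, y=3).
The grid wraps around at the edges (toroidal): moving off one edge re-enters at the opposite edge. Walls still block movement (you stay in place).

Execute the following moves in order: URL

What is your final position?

Start: (x=1, y=3)
  U (up): (x=1, y=3) -> (x=1, y=2)
  R (right): (x=1, y=2) -> (x=2, y=2)
  L (left): (x=2, y=2) -> (x=1, y=2)
Final: (x=1, y=2)

Answer: Final position: (x=1, y=2)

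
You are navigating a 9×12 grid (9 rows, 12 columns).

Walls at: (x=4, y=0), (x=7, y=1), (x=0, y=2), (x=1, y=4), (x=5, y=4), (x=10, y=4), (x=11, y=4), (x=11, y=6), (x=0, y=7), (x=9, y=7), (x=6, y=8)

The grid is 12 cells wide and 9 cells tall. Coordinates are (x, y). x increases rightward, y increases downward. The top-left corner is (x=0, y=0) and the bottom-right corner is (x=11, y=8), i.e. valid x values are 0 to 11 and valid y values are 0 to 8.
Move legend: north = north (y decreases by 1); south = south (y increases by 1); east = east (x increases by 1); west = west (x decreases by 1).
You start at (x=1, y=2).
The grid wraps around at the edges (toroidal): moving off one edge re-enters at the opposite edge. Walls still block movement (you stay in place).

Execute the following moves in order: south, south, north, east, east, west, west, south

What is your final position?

Answer: Final position: (x=1, y=3)

Derivation:
Start: (x=1, y=2)
  south (south): (x=1, y=2) -> (x=1, y=3)
  south (south): blocked, stay at (x=1, y=3)
  north (north): (x=1, y=3) -> (x=1, y=2)
  east (east): (x=1, y=2) -> (x=2, y=2)
  east (east): (x=2, y=2) -> (x=3, y=2)
  west (west): (x=3, y=2) -> (x=2, y=2)
  west (west): (x=2, y=2) -> (x=1, y=2)
  south (south): (x=1, y=2) -> (x=1, y=3)
Final: (x=1, y=3)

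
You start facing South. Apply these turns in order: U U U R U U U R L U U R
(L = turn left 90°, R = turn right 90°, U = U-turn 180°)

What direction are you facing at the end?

Start: South
  U (U-turn (180°)) -> North
  U (U-turn (180°)) -> South
  U (U-turn (180°)) -> North
  R (right (90° clockwise)) -> East
  U (U-turn (180°)) -> West
  U (U-turn (180°)) -> East
  U (U-turn (180°)) -> West
  R (right (90° clockwise)) -> North
  L (left (90° counter-clockwise)) -> West
  U (U-turn (180°)) -> East
  U (U-turn (180°)) -> West
  R (right (90° clockwise)) -> North
Final: North

Answer: Final heading: North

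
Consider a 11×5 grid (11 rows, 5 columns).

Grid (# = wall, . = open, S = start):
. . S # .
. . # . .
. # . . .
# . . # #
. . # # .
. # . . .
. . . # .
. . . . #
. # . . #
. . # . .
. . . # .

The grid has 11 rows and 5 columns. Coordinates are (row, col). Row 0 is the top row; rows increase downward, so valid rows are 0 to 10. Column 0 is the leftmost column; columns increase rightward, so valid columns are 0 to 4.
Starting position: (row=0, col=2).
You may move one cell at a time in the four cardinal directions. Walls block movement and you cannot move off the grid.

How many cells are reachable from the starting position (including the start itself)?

Answer: Reachable cells: 6

Derivation:
BFS flood-fill from (row=0, col=2):
  Distance 0: (row=0, col=2)
  Distance 1: (row=0, col=1)
  Distance 2: (row=0, col=0), (row=1, col=1)
  Distance 3: (row=1, col=0)
  Distance 4: (row=2, col=0)
Total reachable: 6 (grid has 40 open cells total)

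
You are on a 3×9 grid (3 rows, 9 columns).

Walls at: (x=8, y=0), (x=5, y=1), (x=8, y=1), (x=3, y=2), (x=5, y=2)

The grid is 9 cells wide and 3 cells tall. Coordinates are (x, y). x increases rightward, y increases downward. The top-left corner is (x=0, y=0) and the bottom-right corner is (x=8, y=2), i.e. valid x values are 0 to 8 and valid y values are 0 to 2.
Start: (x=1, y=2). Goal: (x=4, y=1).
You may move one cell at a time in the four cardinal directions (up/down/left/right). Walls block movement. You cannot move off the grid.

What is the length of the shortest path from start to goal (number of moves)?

BFS from (x=1, y=2) until reaching (x=4, y=1):
  Distance 0: (x=1, y=2)
  Distance 1: (x=1, y=1), (x=0, y=2), (x=2, y=2)
  Distance 2: (x=1, y=0), (x=0, y=1), (x=2, y=1)
  Distance 3: (x=0, y=0), (x=2, y=0), (x=3, y=1)
  Distance 4: (x=3, y=0), (x=4, y=1)  <- goal reached here
One shortest path (4 moves): (x=1, y=2) -> (x=2, y=2) -> (x=2, y=1) -> (x=3, y=1) -> (x=4, y=1)

Answer: Shortest path length: 4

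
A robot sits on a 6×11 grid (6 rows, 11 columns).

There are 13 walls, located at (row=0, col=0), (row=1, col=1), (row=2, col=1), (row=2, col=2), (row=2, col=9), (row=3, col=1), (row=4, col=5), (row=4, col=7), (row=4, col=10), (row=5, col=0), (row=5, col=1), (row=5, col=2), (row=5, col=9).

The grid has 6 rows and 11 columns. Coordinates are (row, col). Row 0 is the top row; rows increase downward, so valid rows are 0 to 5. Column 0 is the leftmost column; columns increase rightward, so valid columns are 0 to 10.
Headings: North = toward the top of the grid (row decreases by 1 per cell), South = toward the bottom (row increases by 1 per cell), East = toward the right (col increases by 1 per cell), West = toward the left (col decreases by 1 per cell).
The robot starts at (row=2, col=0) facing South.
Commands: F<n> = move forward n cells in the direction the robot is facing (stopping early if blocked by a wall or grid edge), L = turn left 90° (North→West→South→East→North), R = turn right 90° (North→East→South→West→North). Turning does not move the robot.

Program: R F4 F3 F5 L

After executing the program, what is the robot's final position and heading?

Start: (row=2, col=0), facing South
  R: turn right, now facing West
  F4: move forward 0/4 (blocked), now at (row=2, col=0)
  F3: move forward 0/3 (blocked), now at (row=2, col=0)
  F5: move forward 0/5 (blocked), now at (row=2, col=0)
  L: turn left, now facing South
Final: (row=2, col=0), facing South

Answer: Final position: (row=2, col=0), facing South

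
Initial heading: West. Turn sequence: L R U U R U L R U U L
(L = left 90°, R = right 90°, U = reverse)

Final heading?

Answer: Final heading: East

Derivation:
Start: West
  L (left (90° counter-clockwise)) -> South
  R (right (90° clockwise)) -> West
  U (U-turn (180°)) -> East
  U (U-turn (180°)) -> West
  R (right (90° clockwise)) -> North
  U (U-turn (180°)) -> South
  L (left (90° counter-clockwise)) -> East
  R (right (90° clockwise)) -> South
  U (U-turn (180°)) -> North
  U (U-turn (180°)) -> South
  L (left (90° counter-clockwise)) -> East
Final: East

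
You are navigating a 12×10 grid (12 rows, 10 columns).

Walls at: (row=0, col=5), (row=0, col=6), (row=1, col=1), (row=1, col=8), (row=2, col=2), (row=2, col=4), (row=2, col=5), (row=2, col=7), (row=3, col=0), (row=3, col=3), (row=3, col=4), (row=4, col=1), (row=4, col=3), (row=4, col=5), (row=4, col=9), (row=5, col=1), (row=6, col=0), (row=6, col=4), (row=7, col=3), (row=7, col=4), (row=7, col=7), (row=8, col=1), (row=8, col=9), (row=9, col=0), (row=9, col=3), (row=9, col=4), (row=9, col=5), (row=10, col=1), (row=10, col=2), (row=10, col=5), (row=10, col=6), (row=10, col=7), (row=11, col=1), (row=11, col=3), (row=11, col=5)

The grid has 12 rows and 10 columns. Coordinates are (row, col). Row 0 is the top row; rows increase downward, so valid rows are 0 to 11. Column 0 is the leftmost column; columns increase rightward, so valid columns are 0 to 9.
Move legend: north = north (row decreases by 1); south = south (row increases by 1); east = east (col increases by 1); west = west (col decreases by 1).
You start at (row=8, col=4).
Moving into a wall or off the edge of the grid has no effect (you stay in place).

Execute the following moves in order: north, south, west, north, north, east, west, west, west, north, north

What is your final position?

Answer: Final position: (row=6, col=2)

Derivation:
Start: (row=8, col=4)
  north (north): blocked, stay at (row=8, col=4)
  south (south): blocked, stay at (row=8, col=4)
  west (west): (row=8, col=4) -> (row=8, col=3)
  north (north): blocked, stay at (row=8, col=3)
  north (north): blocked, stay at (row=8, col=3)
  east (east): (row=8, col=3) -> (row=8, col=4)
  west (west): (row=8, col=4) -> (row=8, col=3)
  west (west): (row=8, col=3) -> (row=8, col=2)
  west (west): blocked, stay at (row=8, col=2)
  north (north): (row=8, col=2) -> (row=7, col=2)
  north (north): (row=7, col=2) -> (row=6, col=2)
Final: (row=6, col=2)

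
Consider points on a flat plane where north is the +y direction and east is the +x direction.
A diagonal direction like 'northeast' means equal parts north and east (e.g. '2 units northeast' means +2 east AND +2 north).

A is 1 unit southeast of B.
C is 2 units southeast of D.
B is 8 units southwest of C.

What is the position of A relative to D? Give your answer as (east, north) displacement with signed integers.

Answer: A is at (east=-5, north=-11) relative to D.

Derivation:
Place D at the origin (east=0, north=0).
  C is 2 units southeast of D: delta (east=+2, north=-2); C at (east=2, north=-2).
  B is 8 units southwest of C: delta (east=-8, north=-8); B at (east=-6, north=-10).
  A is 1 unit southeast of B: delta (east=+1, north=-1); A at (east=-5, north=-11).
Therefore A relative to D: (east=-5, north=-11).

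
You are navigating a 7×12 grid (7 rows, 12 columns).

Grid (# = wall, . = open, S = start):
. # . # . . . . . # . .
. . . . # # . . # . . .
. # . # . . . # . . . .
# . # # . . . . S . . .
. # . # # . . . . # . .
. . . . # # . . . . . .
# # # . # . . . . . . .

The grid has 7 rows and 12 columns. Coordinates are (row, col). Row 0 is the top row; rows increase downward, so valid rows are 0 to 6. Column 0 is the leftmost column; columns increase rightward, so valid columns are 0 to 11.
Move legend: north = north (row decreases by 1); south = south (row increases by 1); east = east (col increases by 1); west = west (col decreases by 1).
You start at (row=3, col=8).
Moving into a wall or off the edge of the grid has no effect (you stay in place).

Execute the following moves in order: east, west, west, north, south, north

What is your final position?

Start: (row=3, col=8)
  east (east): (row=3, col=8) -> (row=3, col=9)
  west (west): (row=3, col=9) -> (row=3, col=8)
  west (west): (row=3, col=8) -> (row=3, col=7)
  north (north): blocked, stay at (row=3, col=7)
  south (south): (row=3, col=7) -> (row=4, col=7)
  north (north): (row=4, col=7) -> (row=3, col=7)
Final: (row=3, col=7)

Answer: Final position: (row=3, col=7)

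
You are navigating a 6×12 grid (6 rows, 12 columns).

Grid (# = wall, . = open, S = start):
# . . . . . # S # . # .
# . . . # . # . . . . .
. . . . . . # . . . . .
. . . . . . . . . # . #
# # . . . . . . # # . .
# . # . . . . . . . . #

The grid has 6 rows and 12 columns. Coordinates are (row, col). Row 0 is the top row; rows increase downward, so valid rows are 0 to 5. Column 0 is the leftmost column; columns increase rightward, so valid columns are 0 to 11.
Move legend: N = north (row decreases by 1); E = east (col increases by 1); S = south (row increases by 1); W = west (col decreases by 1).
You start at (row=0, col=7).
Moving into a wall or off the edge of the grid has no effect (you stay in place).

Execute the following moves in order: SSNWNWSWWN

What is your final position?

Start: (row=0, col=7)
  S (south): (row=0, col=7) -> (row=1, col=7)
  S (south): (row=1, col=7) -> (row=2, col=7)
  N (north): (row=2, col=7) -> (row=1, col=7)
  W (west): blocked, stay at (row=1, col=7)
  N (north): (row=1, col=7) -> (row=0, col=7)
  W (west): blocked, stay at (row=0, col=7)
  S (south): (row=0, col=7) -> (row=1, col=7)
  W (west): blocked, stay at (row=1, col=7)
  W (west): blocked, stay at (row=1, col=7)
  N (north): (row=1, col=7) -> (row=0, col=7)
Final: (row=0, col=7)

Answer: Final position: (row=0, col=7)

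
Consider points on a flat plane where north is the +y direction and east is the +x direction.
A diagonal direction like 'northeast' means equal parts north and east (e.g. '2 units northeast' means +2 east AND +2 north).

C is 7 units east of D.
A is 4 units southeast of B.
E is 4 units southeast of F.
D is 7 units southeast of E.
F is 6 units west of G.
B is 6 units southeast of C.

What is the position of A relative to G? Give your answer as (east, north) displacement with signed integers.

Place G at the origin (east=0, north=0).
  F is 6 units west of G: delta (east=-6, north=+0); F at (east=-6, north=0).
  E is 4 units southeast of F: delta (east=+4, north=-4); E at (east=-2, north=-4).
  D is 7 units southeast of E: delta (east=+7, north=-7); D at (east=5, north=-11).
  C is 7 units east of D: delta (east=+7, north=+0); C at (east=12, north=-11).
  B is 6 units southeast of C: delta (east=+6, north=-6); B at (east=18, north=-17).
  A is 4 units southeast of B: delta (east=+4, north=-4); A at (east=22, north=-21).
Therefore A relative to G: (east=22, north=-21).

Answer: A is at (east=22, north=-21) relative to G.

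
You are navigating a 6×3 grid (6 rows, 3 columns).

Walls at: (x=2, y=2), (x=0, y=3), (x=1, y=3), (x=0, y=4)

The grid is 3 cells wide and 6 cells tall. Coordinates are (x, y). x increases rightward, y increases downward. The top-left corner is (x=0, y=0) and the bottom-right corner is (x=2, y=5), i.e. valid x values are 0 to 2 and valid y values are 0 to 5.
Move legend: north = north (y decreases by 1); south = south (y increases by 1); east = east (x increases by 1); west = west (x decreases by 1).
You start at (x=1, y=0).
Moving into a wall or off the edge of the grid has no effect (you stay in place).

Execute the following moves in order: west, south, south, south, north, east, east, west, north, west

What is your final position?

Start: (x=1, y=0)
  west (west): (x=1, y=0) -> (x=0, y=0)
  south (south): (x=0, y=0) -> (x=0, y=1)
  south (south): (x=0, y=1) -> (x=0, y=2)
  south (south): blocked, stay at (x=0, y=2)
  north (north): (x=0, y=2) -> (x=0, y=1)
  east (east): (x=0, y=1) -> (x=1, y=1)
  east (east): (x=1, y=1) -> (x=2, y=1)
  west (west): (x=2, y=1) -> (x=1, y=1)
  north (north): (x=1, y=1) -> (x=1, y=0)
  west (west): (x=1, y=0) -> (x=0, y=0)
Final: (x=0, y=0)

Answer: Final position: (x=0, y=0)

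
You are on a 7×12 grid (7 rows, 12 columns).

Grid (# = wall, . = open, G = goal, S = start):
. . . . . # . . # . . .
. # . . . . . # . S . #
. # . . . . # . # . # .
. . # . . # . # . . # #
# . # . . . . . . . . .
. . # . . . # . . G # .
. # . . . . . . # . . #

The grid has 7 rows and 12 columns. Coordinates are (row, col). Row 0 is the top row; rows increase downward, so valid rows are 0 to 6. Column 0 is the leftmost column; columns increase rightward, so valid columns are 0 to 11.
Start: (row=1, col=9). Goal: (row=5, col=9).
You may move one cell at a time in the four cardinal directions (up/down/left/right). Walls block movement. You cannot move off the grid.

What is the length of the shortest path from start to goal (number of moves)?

Answer: Shortest path length: 4

Derivation:
BFS from (row=1, col=9) until reaching (row=5, col=9):
  Distance 0: (row=1, col=9)
  Distance 1: (row=0, col=9), (row=1, col=8), (row=1, col=10), (row=2, col=9)
  Distance 2: (row=0, col=10), (row=3, col=9)
  Distance 3: (row=0, col=11), (row=3, col=8), (row=4, col=9)
  Distance 4: (row=4, col=8), (row=4, col=10), (row=5, col=9)  <- goal reached here
One shortest path (4 moves): (row=1, col=9) -> (row=2, col=9) -> (row=3, col=9) -> (row=4, col=9) -> (row=5, col=9)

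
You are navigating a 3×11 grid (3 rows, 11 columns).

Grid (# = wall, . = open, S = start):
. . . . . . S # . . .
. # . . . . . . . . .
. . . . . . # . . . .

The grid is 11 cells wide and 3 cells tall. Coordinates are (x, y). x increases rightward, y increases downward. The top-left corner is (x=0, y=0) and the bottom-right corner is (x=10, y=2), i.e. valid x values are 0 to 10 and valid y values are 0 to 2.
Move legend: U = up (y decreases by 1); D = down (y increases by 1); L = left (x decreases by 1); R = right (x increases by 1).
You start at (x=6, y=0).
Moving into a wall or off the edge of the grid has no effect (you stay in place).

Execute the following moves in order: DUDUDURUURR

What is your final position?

Answer: Final position: (x=6, y=0)

Derivation:
Start: (x=6, y=0)
  D (down): (x=6, y=0) -> (x=6, y=1)
  U (up): (x=6, y=1) -> (x=6, y=0)
  D (down): (x=6, y=0) -> (x=6, y=1)
  U (up): (x=6, y=1) -> (x=6, y=0)
  D (down): (x=6, y=0) -> (x=6, y=1)
  U (up): (x=6, y=1) -> (x=6, y=0)
  R (right): blocked, stay at (x=6, y=0)
  U (up): blocked, stay at (x=6, y=0)
  U (up): blocked, stay at (x=6, y=0)
  R (right): blocked, stay at (x=6, y=0)
  R (right): blocked, stay at (x=6, y=0)
Final: (x=6, y=0)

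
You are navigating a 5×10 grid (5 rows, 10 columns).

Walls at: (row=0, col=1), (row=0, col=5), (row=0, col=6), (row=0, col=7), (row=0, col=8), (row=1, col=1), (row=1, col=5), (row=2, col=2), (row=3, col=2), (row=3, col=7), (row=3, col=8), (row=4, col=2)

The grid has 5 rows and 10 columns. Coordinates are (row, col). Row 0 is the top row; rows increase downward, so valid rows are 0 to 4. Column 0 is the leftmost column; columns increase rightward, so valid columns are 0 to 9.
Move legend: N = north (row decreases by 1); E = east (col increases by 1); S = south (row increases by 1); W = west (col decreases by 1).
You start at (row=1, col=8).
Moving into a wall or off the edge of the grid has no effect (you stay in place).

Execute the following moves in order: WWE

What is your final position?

Answer: Final position: (row=1, col=7)

Derivation:
Start: (row=1, col=8)
  W (west): (row=1, col=8) -> (row=1, col=7)
  W (west): (row=1, col=7) -> (row=1, col=6)
  E (east): (row=1, col=6) -> (row=1, col=7)
Final: (row=1, col=7)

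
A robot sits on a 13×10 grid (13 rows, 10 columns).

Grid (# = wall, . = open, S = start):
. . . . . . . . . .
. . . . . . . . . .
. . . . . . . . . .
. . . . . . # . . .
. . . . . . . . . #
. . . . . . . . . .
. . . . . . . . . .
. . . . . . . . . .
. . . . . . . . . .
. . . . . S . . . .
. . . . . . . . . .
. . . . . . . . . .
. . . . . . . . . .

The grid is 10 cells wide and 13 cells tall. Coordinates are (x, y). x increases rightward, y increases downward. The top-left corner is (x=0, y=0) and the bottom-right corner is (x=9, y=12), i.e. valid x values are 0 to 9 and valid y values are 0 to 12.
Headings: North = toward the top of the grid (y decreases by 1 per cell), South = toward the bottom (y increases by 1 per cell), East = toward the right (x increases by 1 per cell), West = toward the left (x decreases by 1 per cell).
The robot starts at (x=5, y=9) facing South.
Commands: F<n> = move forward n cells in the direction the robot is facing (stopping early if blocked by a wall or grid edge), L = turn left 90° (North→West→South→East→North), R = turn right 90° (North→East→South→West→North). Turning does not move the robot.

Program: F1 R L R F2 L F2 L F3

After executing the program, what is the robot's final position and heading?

Start: (x=5, y=9), facing South
  F1: move forward 1, now at (x=5, y=10)
  R: turn right, now facing West
  L: turn left, now facing South
  R: turn right, now facing West
  F2: move forward 2, now at (x=3, y=10)
  L: turn left, now facing South
  F2: move forward 2, now at (x=3, y=12)
  L: turn left, now facing East
  F3: move forward 3, now at (x=6, y=12)
Final: (x=6, y=12), facing East

Answer: Final position: (x=6, y=12), facing East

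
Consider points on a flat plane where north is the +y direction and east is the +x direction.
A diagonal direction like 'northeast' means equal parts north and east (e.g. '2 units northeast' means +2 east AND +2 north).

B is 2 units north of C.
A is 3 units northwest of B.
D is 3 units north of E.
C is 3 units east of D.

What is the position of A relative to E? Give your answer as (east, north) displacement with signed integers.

Answer: A is at (east=0, north=8) relative to E.

Derivation:
Place E at the origin (east=0, north=0).
  D is 3 units north of E: delta (east=+0, north=+3); D at (east=0, north=3).
  C is 3 units east of D: delta (east=+3, north=+0); C at (east=3, north=3).
  B is 2 units north of C: delta (east=+0, north=+2); B at (east=3, north=5).
  A is 3 units northwest of B: delta (east=-3, north=+3); A at (east=0, north=8).
Therefore A relative to E: (east=0, north=8).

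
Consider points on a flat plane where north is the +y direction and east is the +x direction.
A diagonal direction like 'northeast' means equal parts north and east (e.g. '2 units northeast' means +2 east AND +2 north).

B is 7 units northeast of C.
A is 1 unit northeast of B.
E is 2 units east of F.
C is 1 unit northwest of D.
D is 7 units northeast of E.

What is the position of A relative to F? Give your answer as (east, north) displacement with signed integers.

Answer: A is at (east=16, north=16) relative to F.

Derivation:
Place F at the origin (east=0, north=0).
  E is 2 units east of F: delta (east=+2, north=+0); E at (east=2, north=0).
  D is 7 units northeast of E: delta (east=+7, north=+7); D at (east=9, north=7).
  C is 1 unit northwest of D: delta (east=-1, north=+1); C at (east=8, north=8).
  B is 7 units northeast of C: delta (east=+7, north=+7); B at (east=15, north=15).
  A is 1 unit northeast of B: delta (east=+1, north=+1); A at (east=16, north=16).
Therefore A relative to F: (east=16, north=16).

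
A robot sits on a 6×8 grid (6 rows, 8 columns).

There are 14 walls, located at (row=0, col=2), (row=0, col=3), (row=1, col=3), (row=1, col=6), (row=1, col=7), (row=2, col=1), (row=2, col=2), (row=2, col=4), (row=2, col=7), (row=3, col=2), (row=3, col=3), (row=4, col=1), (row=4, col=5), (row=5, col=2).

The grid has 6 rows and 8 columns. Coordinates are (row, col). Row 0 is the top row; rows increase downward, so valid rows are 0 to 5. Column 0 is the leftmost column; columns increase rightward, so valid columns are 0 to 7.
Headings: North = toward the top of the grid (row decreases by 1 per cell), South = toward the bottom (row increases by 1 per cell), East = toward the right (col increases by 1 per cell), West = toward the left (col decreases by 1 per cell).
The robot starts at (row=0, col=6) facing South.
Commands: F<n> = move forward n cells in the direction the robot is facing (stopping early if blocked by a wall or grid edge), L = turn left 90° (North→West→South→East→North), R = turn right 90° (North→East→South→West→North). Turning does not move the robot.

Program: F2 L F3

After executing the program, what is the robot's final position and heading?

Start: (row=0, col=6), facing South
  F2: move forward 0/2 (blocked), now at (row=0, col=6)
  L: turn left, now facing East
  F3: move forward 1/3 (blocked), now at (row=0, col=7)
Final: (row=0, col=7), facing East

Answer: Final position: (row=0, col=7), facing East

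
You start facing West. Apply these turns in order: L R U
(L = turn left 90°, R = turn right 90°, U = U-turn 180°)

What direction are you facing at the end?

Answer: Final heading: East

Derivation:
Start: West
  L (left (90° counter-clockwise)) -> South
  R (right (90° clockwise)) -> West
  U (U-turn (180°)) -> East
Final: East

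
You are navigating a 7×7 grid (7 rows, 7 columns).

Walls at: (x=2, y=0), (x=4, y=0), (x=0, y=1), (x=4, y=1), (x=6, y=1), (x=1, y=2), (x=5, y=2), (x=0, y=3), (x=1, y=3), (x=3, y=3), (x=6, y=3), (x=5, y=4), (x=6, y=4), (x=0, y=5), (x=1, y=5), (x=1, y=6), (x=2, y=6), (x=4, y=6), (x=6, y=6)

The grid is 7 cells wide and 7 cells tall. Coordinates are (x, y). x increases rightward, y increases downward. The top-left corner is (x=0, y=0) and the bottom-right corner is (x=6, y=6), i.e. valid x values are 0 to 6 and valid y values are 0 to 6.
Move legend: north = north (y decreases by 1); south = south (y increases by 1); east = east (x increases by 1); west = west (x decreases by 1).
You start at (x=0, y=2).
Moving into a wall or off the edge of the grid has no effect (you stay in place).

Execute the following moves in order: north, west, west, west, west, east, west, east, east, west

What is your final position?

Answer: Final position: (x=0, y=2)

Derivation:
Start: (x=0, y=2)
  north (north): blocked, stay at (x=0, y=2)
  [×4]west (west): blocked, stay at (x=0, y=2)
  east (east): blocked, stay at (x=0, y=2)
  west (west): blocked, stay at (x=0, y=2)
  east (east): blocked, stay at (x=0, y=2)
  east (east): blocked, stay at (x=0, y=2)
  west (west): blocked, stay at (x=0, y=2)
Final: (x=0, y=2)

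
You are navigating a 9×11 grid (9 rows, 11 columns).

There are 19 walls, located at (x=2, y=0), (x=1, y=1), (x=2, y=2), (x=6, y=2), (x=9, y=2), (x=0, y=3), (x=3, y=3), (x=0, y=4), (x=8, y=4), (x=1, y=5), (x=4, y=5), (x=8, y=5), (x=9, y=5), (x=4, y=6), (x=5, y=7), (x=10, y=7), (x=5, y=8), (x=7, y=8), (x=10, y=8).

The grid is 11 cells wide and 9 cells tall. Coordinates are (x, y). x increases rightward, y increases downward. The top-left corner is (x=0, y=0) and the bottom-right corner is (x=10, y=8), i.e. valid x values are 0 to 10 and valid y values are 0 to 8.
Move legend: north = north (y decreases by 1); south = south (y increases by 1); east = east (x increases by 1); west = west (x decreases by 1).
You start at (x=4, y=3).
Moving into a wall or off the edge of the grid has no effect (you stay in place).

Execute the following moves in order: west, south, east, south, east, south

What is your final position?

Start: (x=4, y=3)
  west (west): blocked, stay at (x=4, y=3)
  south (south): (x=4, y=3) -> (x=4, y=4)
  east (east): (x=4, y=4) -> (x=5, y=4)
  south (south): (x=5, y=4) -> (x=5, y=5)
  east (east): (x=5, y=5) -> (x=6, y=5)
  south (south): (x=6, y=5) -> (x=6, y=6)
Final: (x=6, y=6)

Answer: Final position: (x=6, y=6)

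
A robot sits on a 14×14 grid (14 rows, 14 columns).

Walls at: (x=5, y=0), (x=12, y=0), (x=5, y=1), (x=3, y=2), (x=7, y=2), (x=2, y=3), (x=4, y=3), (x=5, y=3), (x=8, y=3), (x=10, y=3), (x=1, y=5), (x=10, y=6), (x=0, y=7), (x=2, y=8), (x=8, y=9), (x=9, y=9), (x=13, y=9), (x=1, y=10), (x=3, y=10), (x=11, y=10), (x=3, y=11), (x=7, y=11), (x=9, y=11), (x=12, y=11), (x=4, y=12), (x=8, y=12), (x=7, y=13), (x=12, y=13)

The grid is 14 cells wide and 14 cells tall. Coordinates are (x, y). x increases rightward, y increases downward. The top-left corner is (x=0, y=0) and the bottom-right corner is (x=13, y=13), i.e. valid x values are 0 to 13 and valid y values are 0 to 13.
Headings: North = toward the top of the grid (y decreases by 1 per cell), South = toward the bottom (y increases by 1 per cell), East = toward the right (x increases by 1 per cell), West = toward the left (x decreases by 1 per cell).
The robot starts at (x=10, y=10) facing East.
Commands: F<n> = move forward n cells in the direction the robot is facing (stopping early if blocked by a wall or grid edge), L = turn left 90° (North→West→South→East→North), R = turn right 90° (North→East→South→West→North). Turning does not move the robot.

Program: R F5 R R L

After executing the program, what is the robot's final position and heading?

Answer: Final position: (x=10, y=13), facing West

Derivation:
Start: (x=10, y=10), facing East
  R: turn right, now facing South
  F5: move forward 3/5 (blocked), now at (x=10, y=13)
  R: turn right, now facing West
  R: turn right, now facing North
  L: turn left, now facing West
Final: (x=10, y=13), facing West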